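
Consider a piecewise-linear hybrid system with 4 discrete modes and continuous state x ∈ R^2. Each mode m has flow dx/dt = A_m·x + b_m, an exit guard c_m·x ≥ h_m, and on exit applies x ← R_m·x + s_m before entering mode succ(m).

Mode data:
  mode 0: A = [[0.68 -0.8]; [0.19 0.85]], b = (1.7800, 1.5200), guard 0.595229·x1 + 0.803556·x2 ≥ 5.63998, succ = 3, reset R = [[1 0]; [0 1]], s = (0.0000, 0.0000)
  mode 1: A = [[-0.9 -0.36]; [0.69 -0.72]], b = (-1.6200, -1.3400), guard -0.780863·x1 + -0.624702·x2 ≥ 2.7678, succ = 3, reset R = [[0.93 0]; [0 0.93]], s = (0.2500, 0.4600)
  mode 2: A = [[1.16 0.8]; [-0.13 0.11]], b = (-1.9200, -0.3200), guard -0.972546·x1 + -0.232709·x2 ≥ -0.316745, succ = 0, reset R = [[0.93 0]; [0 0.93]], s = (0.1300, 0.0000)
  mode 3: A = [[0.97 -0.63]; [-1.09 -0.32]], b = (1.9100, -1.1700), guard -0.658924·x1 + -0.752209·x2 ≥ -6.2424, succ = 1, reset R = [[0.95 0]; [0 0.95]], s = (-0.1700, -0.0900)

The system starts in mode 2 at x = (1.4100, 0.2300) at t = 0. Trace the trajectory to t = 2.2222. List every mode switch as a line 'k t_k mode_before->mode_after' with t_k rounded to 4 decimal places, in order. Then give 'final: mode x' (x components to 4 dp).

1 1.3613 2->0
final: 0 2.7281 1.4866

Mode 2: guard c·x = -0.3167 hit at Δt = 1.3613 (t = 1.3613), x⁻ = (0.4249, -0.4148) → reset → x⁺ = (0.5252, -0.3857), jump to mode 0
Mode 0: flow for 0.8609 to horizon, guard not reached → x = (2.7281, 1.4866)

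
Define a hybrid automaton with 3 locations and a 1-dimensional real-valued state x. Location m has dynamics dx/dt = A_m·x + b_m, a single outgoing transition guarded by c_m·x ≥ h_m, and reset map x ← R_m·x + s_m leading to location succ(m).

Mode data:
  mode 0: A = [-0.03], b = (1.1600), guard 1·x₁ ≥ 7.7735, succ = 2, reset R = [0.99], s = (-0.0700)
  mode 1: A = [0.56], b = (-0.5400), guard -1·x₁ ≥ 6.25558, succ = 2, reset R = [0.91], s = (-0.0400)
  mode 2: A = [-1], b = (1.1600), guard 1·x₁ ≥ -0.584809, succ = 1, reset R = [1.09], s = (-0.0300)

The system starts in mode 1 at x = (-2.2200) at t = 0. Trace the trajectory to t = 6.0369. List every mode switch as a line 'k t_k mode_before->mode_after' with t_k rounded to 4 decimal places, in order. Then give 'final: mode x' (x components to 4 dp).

Mode 1: guard c·x = 6.2556 hit at Δt = 1.4618 (t = 1.4618), x⁻ = (-6.2556) → reset → x⁺ = (-5.7326), jump to mode 2
Mode 2: guard c·x = -0.5848 hit at Δt = 1.3738 (t = 2.8356), x⁻ = (-0.5848) → reset → x⁺ = (-0.6674), jump to mode 1
Mode 1: guard c·x = 6.2556 hit at Δt = 2.6557 (t = 5.4913), x⁻ = (-6.2556) → reset → x⁺ = (-5.7326), jump to mode 2
Mode 2: flow for 0.5456 to horizon, guard not reached → x = (-2.8342)

1 1.4618 1->2
2 2.8356 2->1
3 5.4913 1->2
final: 2 -2.8342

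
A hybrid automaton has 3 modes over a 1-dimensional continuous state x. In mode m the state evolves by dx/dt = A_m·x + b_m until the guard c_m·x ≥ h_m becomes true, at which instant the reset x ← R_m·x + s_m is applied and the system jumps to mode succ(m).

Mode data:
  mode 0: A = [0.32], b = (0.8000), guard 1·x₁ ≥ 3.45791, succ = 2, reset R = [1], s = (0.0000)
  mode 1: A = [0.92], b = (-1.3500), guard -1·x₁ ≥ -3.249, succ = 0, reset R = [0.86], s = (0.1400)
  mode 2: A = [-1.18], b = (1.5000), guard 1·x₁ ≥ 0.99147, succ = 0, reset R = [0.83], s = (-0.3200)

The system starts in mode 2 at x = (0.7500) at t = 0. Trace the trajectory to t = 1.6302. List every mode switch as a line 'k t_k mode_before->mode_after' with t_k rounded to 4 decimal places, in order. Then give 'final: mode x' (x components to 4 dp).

Mode 2: guard c·x = 0.9915 hit at Δt = 0.5274 (t = 0.5274), x⁻ = (0.9915) → reset → x⁺ = (0.5029), jump to mode 0
Mode 0: flow for 1.1028 to horizon, guard not reached → x = (1.7737)

1 0.5274 2->0
final: 0 1.7737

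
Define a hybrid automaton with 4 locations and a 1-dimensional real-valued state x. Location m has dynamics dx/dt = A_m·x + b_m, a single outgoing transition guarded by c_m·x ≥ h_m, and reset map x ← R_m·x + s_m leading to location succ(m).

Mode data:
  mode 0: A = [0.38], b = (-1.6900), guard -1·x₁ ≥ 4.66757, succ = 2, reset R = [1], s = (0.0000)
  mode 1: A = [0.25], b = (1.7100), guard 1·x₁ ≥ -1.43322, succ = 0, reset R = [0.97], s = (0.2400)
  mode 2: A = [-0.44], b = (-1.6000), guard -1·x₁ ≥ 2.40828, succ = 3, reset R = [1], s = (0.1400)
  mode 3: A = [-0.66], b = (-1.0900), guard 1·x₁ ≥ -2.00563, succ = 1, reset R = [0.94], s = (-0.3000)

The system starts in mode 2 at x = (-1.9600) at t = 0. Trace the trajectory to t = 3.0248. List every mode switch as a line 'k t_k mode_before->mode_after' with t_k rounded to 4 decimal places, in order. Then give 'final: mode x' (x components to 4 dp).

Mode 2: guard c·x = 2.4083 hit at Δt = 0.7072 (t = 0.7072), x⁻ = (-2.4083) → reset → x⁺ = (-2.2683), jump to mode 3
Mode 3: guard c·x = -2.0056 hit at Δt = 0.8407 (t = 1.5479), x⁻ = (-2.0056) → reset → x⁺ = (-2.1853), jump to mode 1
Mode 1: guard c·x = -1.4332 hit at Δt = 0.5991 (t = 2.1470), x⁻ = (-1.4332) → reset → x⁺ = (-1.1502), jump to mode 0
Mode 0: flow for 0.8778 to horizon, guard not reached → x = (-3.3665)

1 0.7072 2->3
2 1.5479 3->1
3 2.1470 1->0
final: 0 -3.3665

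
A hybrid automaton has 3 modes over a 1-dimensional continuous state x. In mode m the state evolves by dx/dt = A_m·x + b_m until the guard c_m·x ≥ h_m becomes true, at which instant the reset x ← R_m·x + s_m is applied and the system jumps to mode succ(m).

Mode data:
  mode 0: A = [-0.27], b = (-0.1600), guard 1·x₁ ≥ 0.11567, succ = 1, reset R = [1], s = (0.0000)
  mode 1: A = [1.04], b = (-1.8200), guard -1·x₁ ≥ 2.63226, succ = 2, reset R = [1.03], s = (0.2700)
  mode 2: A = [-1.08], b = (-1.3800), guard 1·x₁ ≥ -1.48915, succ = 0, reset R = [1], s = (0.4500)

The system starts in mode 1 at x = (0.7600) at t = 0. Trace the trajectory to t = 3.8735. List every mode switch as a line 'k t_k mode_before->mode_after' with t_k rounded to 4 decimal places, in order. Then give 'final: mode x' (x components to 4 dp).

Mode 1: guard c·x = 2.6323 hit at Δt = 1.4304 (t = 1.4304), x⁻ = (-2.6323) → reset → x⁺ = (-2.4412), jump to mode 2
Mode 2: guard c·x = -1.4891 hit at Δt = 1.5792 (t = 3.0096), x⁻ = (-1.4892) → reset → x⁺ = (-1.0392), jump to mode 0
Mode 0: flow for 0.8639 to horizon, guard not reached → x = (-0.9462)

1 1.4304 1->2
2 3.0096 2->0
final: 0 -0.9462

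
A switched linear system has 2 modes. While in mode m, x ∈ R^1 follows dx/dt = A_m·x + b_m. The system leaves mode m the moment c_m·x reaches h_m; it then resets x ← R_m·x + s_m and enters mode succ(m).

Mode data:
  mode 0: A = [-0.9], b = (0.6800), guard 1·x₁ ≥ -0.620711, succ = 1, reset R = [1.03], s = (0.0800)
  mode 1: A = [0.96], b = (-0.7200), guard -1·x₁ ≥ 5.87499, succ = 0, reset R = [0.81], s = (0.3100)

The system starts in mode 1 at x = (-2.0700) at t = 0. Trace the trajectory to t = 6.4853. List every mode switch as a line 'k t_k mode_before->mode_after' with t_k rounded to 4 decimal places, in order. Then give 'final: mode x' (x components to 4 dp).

Mode 1: guard c·x = 5.8750 hit at Δt = 0.8897 (t = 0.8897), x⁻ = (-5.8750) → reset → x⁺ = (-4.4487), jump to mode 0
Mode 0: guard c·x = -0.6207 hit at Δt = 1.4779 (t = 2.3676), x⁻ = (-0.6207) → reset → x⁺ = (-0.5593), jump to mode 1
Mode 1: guard c·x = 5.8750 hit at Δt = 1.6889 (t = 4.0565), x⁻ = (-5.8750) → reset → x⁺ = (-4.4487), jump to mode 0
Mode 0: guard c·x = -0.6207 hit at Δt = 1.4779 (t = 5.5344), x⁻ = (-0.6207) → reset → x⁺ = (-0.5593), jump to mode 1
Mode 1: flow for 0.9509 to horizon, guard not reached → x = (-2.5122)

1 0.8897 1->0
2 2.3676 0->1
3 4.0565 1->0
4 5.5344 0->1
final: 1 -2.5122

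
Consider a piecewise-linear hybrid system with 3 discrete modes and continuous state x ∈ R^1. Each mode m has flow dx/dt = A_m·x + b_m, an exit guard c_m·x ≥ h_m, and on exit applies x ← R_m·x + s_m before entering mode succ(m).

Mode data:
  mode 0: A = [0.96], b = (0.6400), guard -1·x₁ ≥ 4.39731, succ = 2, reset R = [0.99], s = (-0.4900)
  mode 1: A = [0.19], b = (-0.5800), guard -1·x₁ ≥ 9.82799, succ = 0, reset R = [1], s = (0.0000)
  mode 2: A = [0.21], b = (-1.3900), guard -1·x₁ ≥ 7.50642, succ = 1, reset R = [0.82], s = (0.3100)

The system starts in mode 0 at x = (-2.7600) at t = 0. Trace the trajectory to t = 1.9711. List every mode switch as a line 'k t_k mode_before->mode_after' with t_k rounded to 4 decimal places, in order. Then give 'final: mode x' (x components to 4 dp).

1 0.6019 0->2
2 1.5967 2->1
final: 1 -6.5013

Mode 0: guard c·x = 4.3973 hit at Δt = 0.6019 (t = 0.6019), x⁻ = (-4.3973) → reset → x⁺ = (-4.8433), jump to mode 2
Mode 2: guard c·x = 7.5064 hit at Δt = 0.9948 (t = 1.5967), x⁻ = (-7.5064) → reset → x⁺ = (-5.8453), jump to mode 1
Mode 1: flow for 0.3744 to horizon, guard not reached → x = (-6.5013)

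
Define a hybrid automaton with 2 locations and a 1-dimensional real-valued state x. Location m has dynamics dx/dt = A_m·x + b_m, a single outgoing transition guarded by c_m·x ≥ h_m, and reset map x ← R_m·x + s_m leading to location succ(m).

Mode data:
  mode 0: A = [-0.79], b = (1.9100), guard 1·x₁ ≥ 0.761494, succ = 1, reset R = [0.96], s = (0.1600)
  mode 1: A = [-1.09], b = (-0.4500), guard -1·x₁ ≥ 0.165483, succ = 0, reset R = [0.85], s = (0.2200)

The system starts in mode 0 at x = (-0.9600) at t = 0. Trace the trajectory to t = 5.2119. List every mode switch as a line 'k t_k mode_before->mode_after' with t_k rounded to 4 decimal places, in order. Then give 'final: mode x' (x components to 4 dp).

Mode 0: guard c·x = 0.7615 hit at Δt = 0.9021 (t = 0.9021), x⁻ = (0.7615) → reset → x⁺ = (0.8910), jump to mode 1
Mode 1: guard c·x = 0.1655 hit at Δt = 1.5250 (t = 2.4271), x⁻ = (-0.1655) → reset → x⁺ = (0.0793), jump to mode 0
Mode 0: guard c·x = 0.7615 hit at Δt = 0.4366 (t = 2.8637), x⁻ = (0.7615) → reset → x⁺ = (0.8910), jump to mode 1
Mode 1: guard c·x = 0.1655 hit at Δt = 1.5250 (t = 4.3887), x⁻ = (-0.1655) → reset → x⁺ = (0.0793), jump to mode 0
Mode 0: guard c·x = 0.7615 hit at Δt = 0.4366 (t = 4.8253), x⁻ = (0.7615) → reset → x⁺ = (0.8910), jump to mode 1
Mode 1: flow for 0.3866 to horizon, guard not reached → x = (0.4427)

1 0.9021 0->1
2 2.4271 1->0
3 2.8637 0->1
4 4.3887 1->0
5 4.8253 0->1
final: 1 0.4427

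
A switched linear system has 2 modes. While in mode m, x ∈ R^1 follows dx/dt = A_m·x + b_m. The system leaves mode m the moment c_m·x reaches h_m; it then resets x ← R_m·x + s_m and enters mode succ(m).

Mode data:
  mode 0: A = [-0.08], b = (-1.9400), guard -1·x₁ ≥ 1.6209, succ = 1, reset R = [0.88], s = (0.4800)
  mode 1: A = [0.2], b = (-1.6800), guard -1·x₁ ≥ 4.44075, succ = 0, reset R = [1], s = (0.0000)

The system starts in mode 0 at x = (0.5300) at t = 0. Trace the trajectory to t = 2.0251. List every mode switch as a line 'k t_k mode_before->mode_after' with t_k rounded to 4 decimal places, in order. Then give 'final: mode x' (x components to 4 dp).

1 1.1350 0->1
final: 1 -2.7675

Mode 0: guard c·x = 1.6209 hit at Δt = 1.1350 (t = 1.1350), x⁻ = (-1.6209) → reset → x⁺ = (-0.9464), jump to mode 1
Mode 1: flow for 0.8901 to horizon, guard not reached → x = (-2.7675)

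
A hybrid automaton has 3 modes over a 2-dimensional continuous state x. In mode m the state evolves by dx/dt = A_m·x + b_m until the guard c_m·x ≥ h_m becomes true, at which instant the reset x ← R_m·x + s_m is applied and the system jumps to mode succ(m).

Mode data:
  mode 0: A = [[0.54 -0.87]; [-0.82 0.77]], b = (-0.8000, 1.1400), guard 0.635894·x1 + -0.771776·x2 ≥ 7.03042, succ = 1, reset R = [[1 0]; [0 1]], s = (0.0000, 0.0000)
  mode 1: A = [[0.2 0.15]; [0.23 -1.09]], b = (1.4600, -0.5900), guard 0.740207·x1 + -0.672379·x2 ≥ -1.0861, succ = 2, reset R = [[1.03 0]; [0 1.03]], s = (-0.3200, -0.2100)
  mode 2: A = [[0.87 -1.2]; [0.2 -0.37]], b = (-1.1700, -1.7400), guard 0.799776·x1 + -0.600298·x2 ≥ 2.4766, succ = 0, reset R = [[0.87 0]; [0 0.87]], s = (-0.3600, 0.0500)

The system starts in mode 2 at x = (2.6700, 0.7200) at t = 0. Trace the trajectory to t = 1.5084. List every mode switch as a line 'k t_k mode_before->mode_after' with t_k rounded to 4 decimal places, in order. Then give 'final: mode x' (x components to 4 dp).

Mode 2: guard c·x = 2.4766 hit at Δt = 0.5232 (t = 0.5232), x⁻ = (3.1243, 0.0369) → reset → x⁺ = (2.3581, 0.0821), jump to mode 0
Mode 0: flow for 0.9852 to horizon, guard not reached → x = (3.4672, -1.4049)

1 0.5232 2->0
final: 0 3.4672 -1.4049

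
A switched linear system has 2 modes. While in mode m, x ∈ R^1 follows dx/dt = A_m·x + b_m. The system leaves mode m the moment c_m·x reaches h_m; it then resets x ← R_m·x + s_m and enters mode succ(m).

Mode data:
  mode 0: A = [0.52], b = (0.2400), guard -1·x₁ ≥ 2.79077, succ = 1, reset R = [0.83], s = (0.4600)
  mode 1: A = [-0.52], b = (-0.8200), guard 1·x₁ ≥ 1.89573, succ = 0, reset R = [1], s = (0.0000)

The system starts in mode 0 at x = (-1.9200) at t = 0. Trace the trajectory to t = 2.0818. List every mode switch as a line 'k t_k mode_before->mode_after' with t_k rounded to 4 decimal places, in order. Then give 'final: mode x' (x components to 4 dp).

Mode 0: guard c·x = 2.7908 hit at Δt = 0.9003 (t = 0.9003), x⁻ = (-2.7908) → reset → x⁺ = (-1.8563), jump to mode 1
Mode 1: flow for 1.1815 to horizon, guard not reached → x = (-1.7281)

1 0.9003 0->1
final: 1 -1.7281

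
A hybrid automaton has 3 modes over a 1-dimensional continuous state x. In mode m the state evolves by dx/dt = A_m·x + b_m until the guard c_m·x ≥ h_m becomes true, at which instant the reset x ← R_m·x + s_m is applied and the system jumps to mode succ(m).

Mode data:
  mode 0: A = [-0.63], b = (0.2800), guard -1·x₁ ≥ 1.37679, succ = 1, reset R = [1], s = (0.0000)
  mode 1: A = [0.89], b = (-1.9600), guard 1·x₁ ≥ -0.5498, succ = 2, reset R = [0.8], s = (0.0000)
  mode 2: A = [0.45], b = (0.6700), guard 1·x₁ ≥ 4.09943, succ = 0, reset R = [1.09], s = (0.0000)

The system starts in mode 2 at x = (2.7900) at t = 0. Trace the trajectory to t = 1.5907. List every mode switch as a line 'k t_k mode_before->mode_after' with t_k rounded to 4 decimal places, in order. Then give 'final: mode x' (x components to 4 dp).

Mode 2: guard c·x = 4.0994 hit at Δt = 0.5933 (t = 0.5933), x⁻ = (4.0994) → reset → x⁺ = (4.4684), jump to mode 0
Mode 0: flow for 0.9974 to horizon, guard not reached → x = (2.5911)

1 0.5933 2->0
final: 0 2.5911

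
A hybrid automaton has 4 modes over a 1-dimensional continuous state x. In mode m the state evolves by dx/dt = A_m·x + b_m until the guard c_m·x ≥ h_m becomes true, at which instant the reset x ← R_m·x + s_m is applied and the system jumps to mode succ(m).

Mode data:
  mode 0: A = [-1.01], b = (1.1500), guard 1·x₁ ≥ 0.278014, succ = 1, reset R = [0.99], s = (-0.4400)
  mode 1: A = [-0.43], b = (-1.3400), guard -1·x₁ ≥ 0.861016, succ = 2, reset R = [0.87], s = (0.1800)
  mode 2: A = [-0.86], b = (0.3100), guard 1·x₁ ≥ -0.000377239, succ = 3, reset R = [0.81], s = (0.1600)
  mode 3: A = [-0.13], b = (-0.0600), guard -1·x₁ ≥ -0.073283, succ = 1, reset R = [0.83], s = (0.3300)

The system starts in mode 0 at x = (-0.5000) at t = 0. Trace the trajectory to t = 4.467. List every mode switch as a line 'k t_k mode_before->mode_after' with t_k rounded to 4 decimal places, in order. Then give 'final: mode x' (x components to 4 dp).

Mode 0: guard c·x = 0.2780 hit at Δt = 0.6376 (t = 0.6376), x⁻ = (0.2780) → reset → x⁺ = (-0.1648), jump to mode 1
Mode 1: guard c·x = 0.8610 hit at Δt = 0.6257 (t = 1.2633), x⁻ = (-0.8610) → reset → x⁺ = (-0.5691), jump to mode 2
Mode 2: guard c·x = -0.0004 hit at Δt = 1.1003 (t = 2.3636), x⁻ = (-0.0004) → reset → x⁺ = (0.1597), jump to mode 3
Mode 3: guard c·x = -0.0733 hit at Δt = 1.1521 (t = 3.5157), x⁻ = (0.0733) → reset → x⁺ = (0.3908), jump to mode 1
Mode 1: flow for 0.9513 to horizon, guard not reached → x = (-0.7866)

1 0.6376 0->1
2 1.2633 1->2
3 2.3636 2->3
4 3.5157 3->1
final: 1 -0.7866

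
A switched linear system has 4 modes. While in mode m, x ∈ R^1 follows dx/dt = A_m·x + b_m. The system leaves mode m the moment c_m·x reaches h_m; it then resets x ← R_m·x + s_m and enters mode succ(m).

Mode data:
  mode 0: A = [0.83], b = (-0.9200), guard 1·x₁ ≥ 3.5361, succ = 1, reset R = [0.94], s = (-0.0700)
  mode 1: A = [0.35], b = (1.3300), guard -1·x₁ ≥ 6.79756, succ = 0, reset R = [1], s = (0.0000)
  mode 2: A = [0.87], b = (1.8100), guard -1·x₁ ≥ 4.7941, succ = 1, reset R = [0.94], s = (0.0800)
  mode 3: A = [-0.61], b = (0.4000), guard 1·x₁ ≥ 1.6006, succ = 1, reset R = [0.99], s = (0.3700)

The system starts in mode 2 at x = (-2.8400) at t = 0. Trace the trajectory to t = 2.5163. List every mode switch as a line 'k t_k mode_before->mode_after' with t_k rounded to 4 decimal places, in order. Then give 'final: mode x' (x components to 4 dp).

1 1.4636 2->1
final: 1 -4.7055

Mode 2: guard c·x = 4.7941 hit at Δt = 1.4636 (t = 1.4636), x⁻ = (-4.7941) → reset → x⁺ = (-4.4265), jump to mode 1
Mode 1: flow for 1.0527 to horizon, guard not reached → x = (-4.7055)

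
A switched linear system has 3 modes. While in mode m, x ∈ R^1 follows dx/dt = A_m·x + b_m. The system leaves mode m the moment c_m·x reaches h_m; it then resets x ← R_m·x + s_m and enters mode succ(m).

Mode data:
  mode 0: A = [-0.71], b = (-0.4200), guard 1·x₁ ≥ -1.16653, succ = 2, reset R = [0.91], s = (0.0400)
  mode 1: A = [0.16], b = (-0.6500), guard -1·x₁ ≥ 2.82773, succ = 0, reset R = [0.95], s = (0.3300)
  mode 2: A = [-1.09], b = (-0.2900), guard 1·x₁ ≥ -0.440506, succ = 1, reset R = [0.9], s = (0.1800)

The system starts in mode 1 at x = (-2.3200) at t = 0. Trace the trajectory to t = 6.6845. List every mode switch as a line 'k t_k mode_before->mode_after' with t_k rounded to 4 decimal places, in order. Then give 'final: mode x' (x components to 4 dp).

1 0.4784 1->0
2 2.0579 0->2
3 3.4026 2->1
4 6.3801 1->0
final: 0 -2.0133

Mode 1: guard c·x = 2.8277 hit at Δt = 0.4784 (t = 0.4784), x⁻ = (-2.8277) → reset → x⁺ = (-2.3563), jump to mode 0
Mode 0: guard c·x = -1.1665 hit at Δt = 1.5795 (t = 2.0579), x⁻ = (-1.1665) → reset → x⁺ = (-1.0215), jump to mode 2
Mode 2: guard c·x = -0.4405 hit at Δt = 1.3447 (t = 3.4026), x⁻ = (-0.4405) → reset → x⁺ = (-0.2165), jump to mode 1
Mode 1: guard c·x = 2.8277 hit at Δt = 2.9775 (t = 6.3801), x⁻ = (-2.8277) → reset → x⁺ = (-2.3563), jump to mode 0
Mode 0: flow for 0.3044 to horizon, guard not reached → x = (-2.0133)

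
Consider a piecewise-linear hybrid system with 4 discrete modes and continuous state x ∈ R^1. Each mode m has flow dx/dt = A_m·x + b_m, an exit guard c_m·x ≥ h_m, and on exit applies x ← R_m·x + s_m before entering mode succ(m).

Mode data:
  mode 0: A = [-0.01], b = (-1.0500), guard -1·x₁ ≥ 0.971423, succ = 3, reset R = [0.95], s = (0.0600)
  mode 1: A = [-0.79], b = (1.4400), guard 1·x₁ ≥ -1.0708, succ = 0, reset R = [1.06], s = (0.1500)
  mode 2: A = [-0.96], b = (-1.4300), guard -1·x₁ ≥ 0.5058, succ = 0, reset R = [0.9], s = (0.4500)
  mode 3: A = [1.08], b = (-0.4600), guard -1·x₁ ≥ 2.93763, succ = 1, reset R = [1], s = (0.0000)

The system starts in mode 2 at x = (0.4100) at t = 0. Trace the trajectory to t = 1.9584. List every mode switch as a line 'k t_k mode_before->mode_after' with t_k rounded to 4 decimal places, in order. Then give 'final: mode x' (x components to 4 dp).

Mode 2: guard c·x = 0.5058 hit at Δt = 0.6854 (t = 0.6854), x⁻ = (-0.5058) → reset → x⁺ = (-0.0052), jump to mode 0
Mode 0: guard c·x = 0.9714 hit at Δt = 0.9245 (t = 1.6099), x⁻ = (-0.9714) → reset → x⁺ = (-0.8629), jump to mode 3
Mode 3: flow for 0.3485 to horizon, guard not reached → x = (-1.4518)

1 0.6854 2->0
2 1.6099 0->3
final: 3 -1.4518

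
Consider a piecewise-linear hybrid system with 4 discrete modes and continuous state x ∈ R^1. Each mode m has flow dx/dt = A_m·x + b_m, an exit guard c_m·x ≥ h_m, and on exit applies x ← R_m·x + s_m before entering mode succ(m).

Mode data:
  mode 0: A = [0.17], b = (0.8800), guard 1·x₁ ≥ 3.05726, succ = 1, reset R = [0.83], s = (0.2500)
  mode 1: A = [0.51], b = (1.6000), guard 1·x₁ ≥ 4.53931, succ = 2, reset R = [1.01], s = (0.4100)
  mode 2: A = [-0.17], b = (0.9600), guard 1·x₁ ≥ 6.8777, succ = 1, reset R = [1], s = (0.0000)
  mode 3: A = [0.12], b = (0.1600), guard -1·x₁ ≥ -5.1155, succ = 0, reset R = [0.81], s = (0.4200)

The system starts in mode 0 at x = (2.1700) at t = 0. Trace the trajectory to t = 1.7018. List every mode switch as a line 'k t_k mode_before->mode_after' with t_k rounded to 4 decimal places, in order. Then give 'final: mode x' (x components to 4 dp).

1 0.6707 0->1
2 1.1786 1->2
final: 2 5.0502

Mode 0: guard c·x = 3.0573 hit at Δt = 0.6707 (t = 0.6707), x⁻ = (3.0573) → reset → x⁺ = (2.7875), jump to mode 1
Mode 1: guard c·x = 4.5393 hit at Δt = 0.5079 (t = 1.1786), x⁻ = (4.5393) → reset → x⁺ = (4.9947), jump to mode 2
Mode 2: flow for 0.5232 to horizon, guard not reached → x = (5.0502)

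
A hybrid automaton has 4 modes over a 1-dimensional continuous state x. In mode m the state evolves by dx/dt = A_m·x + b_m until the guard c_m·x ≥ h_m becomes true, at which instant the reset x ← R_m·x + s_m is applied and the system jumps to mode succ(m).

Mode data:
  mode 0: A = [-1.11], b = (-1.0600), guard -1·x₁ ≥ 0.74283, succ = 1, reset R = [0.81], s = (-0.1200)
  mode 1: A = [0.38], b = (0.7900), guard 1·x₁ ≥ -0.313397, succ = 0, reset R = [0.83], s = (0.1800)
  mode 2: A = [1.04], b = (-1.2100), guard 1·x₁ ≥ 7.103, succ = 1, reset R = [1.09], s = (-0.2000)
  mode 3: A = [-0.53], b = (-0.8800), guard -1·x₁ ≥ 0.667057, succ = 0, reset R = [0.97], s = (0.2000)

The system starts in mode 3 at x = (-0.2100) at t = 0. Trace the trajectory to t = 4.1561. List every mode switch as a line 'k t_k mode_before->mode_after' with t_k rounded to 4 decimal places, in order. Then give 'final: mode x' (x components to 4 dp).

1 0.7142 3->0
2 1.5008 0->1
3 2.1929 1->0
4 3.4694 0->1
final: 1 -0.3170

Mode 3: guard c·x = 0.6671 hit at Δt = 0.7142 (t = 0.7142), x⁻ = (-0.6671) → reset → x⁺ = (-0.4470), jump to mode 0
Mode 0: guard c·x = 0.7428 hit at Δt = 0.7866 (t = 1.5008), x⁻ = (-0.7428) → reset → x⁺ = (-0.7217), jump to mode 1
Mode 1: guard c·x = -0.3134 hit at Δt = 0.6921 (t = 2.1929), x⁻ = (-0.3134) → reset → x⁺ = (-0.0801), jump to mode 0
Mode 0: guard c·x = 0.7428 hit at Δt = 1.2765 (t = 3.4694), x⁻ = (-0.7428) → reset → x⁺ = (-0.7217), jump to mode 1
Mode 1: flow for 0.6867 to horizon, guard not reached → x = (-0.3170)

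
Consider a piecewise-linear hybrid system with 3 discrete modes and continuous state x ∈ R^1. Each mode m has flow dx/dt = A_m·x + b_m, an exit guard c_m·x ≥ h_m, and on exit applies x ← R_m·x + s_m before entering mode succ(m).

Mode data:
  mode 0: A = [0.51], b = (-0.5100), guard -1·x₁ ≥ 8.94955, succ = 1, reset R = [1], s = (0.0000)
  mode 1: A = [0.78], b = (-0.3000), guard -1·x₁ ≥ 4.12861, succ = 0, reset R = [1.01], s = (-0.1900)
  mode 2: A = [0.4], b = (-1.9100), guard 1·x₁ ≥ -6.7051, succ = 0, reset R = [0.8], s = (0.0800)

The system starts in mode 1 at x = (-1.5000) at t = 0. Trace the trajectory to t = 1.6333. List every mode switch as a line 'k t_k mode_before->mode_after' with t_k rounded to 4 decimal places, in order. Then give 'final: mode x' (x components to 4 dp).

1 1.1196 1->0
final: 0 -5.9652

Mode 1: guard c·x = 4.1286 hit at Δt = 1.1196 (t = 1.1196), x⁻ = (-4.1286) → reset → x⁺ = (-4.3599), jump to mode 0
Mode 0: flow for 0.5137 to horizon, guard not reached → x = (-5.9652)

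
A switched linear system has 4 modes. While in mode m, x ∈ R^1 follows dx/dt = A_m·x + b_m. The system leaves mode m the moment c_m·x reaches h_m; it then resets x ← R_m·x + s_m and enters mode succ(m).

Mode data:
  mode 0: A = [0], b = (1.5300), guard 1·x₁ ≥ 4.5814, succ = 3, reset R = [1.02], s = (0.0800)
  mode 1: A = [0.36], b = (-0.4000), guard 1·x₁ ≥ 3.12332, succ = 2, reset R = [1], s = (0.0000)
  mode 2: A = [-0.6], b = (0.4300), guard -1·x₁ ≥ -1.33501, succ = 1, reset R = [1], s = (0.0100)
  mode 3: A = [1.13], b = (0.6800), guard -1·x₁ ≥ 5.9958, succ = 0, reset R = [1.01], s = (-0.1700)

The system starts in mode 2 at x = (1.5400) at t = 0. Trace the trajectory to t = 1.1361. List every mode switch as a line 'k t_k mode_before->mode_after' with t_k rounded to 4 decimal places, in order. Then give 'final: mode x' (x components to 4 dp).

1 0.4772 2->1
final: 1 1.4076

Mode 2: guard c·x = -1.3350 hit at Δt = 0.4772 (t = 0.4772), x⁻ = (1.3350) → reset → x⁺ = (1.3450), jump to mode 1
Mode 1: flow for 0.6589 to horizon, guard not reached → x = (1.4076)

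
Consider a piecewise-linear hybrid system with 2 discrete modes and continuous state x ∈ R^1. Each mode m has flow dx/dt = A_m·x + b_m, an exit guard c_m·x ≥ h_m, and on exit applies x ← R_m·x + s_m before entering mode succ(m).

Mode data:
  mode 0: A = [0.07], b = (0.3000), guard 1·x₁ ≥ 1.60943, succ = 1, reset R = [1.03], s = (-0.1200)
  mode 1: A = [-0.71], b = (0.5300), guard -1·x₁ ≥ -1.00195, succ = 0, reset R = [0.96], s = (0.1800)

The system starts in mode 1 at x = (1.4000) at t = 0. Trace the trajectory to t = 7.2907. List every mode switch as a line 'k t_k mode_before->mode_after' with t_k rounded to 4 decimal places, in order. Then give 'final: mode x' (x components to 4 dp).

Mode 1: guard c·x = -1.0019 hit at Δt = 1.3229 (t = 1.3229), x⁻ = (1.0020) → reset → x⁺ = (1.1419), jump to mode 0
Mode 0: guard c·x = 1.6094 hit at Δt = 1.1805 (t = 2.5034), x⁻ = (1.6094) → reset → x⁺ = (1.5377), jump to mode 1
Mode 1: guard c·x = -1.0019 hit at Δt = 1.5922 (t = 4.0956), x⁻ = (1.0020) → reset → x⁺ = (1.1419), jump to mode 0
Mode 0: guard c·x = 1.6094 hit at Δt = 1.1805 (t = 5.2761), x⁻ = (1.6094) → reset → x⁺ = (1.5377), jump to mode 1
Mode 1: guard c·x = -1.0019 hit at Δt = 1.5922 (t = 6.8684), x⁻ = (1.0020) → reset → x⁺ = (1.1419), jump to mode 0
Mode 0: flow for 0.4223 to horizon, guard not reached → x = (1.3047)

1 1.3229 1->0
2 2.5034 0->1
3 4.0956 1->0
4 5.2761 0->1
5 6.8684 1->0
final: 0 1.3047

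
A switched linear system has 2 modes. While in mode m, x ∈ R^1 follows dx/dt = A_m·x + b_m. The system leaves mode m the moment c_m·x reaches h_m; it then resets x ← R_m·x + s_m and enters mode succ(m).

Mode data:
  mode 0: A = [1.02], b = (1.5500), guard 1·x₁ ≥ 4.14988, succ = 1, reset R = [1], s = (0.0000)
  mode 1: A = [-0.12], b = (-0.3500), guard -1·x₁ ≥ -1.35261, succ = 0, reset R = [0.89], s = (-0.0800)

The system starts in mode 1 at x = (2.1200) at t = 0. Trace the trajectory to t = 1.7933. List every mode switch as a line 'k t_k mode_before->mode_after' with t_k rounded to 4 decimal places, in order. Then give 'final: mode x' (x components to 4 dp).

Mode 1: guard c·x = -1.3526 hit at Δt = 1.3775 (t = 1.3775), x⁻ = (1.3526) → reset → x⁺ = (1.1238), jump to mode 0
Mode 0: flow for 0.4158 to horizon, guard not reached → x = (2.5202)

1 1.3775 1->0
final: 0 2.5202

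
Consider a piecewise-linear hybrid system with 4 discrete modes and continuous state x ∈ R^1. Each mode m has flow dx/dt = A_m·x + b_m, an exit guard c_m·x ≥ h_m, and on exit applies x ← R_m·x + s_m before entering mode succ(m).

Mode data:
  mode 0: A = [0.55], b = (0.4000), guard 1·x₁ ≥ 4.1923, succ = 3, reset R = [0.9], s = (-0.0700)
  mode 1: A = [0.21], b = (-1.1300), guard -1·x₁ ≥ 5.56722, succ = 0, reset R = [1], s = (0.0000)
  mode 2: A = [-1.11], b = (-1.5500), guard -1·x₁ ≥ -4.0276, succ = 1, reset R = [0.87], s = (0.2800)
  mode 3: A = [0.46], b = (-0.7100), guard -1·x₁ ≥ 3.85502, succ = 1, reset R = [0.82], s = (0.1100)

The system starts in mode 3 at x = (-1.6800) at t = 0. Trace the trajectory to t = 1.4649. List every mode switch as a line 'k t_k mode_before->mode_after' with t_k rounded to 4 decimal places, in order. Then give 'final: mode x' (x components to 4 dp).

1 1.1210 3->1
final: 1 -3.6826

Mode 3: guard c·x = 3.8550 hit at Δt = 1.1210 (t = 1.1210), x⁻ = (-3.8550) → reset → x⁺ = (-3.0511), jump to mode 1
Mode 1: flow for 0.3439 to horizon, guard not reached → x = (-3.6826)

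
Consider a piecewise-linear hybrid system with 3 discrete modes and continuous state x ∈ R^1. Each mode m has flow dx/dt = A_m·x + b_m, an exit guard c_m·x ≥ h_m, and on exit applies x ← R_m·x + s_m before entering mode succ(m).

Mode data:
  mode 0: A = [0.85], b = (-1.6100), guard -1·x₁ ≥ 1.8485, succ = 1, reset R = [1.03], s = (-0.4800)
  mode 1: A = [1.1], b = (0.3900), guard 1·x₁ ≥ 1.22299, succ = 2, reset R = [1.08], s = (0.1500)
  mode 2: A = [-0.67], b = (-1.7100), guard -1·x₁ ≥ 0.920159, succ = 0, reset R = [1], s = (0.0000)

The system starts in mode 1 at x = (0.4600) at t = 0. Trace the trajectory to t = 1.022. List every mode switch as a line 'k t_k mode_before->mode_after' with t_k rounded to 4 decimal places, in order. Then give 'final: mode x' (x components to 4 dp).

1 0.6009 1->2
final: 2 0.4818

Mode 1: guard c·x = 1.2230 hit at Δt = 0.6009 (t = 0.6009), x⁻ = (1.2230) → reset → x⁺ = (1.4708), jump to mode 2
Mode 2: flow for 0.4211 to horizon, guard not reached → x = (0.4818)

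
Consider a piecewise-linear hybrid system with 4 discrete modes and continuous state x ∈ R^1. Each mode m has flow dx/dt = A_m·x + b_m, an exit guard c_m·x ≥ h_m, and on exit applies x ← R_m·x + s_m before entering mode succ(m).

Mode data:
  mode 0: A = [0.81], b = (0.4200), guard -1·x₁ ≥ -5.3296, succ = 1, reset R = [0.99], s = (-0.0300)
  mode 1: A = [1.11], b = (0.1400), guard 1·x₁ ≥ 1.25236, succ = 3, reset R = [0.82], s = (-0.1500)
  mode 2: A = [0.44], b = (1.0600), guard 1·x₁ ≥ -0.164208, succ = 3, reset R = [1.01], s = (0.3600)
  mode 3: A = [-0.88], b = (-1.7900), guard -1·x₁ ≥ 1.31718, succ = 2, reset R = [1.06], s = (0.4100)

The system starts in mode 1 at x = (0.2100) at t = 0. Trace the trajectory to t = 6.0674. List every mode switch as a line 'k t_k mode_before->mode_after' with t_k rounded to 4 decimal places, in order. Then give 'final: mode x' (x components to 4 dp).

Mode 1: guard c·x = 1.2524 hit at Δt = 1.2714 (t = 1.2714), x⁻ = (1.2524) → reset → x⁺ = (0.8769), jump to mode 3
Mode 3: guard c·x = 1.3172 hit at Δt = 1.5924 (t = 2.8638), x⁻ = (-1.3172) → reset → x⁺ = (-0.9862), jump to mode 2
Mode 2: guard c·x = -0.1642 hit at Δt = 1.0363 (t = 3.9001), x⁻ = (-0.1642) → reset → x⁺ = (0.1941), jump to mode 3
Mode 3: guard c·x = 1.3172 hit at Δt = 1.2887 (t = 5.1887), x⁻ = (-1.3172) → reset → x⁺ = (-0.9862), jump to mode 2
Mode 2: flow for 0.8787 to horizon, guard not reached → x = (-0.3146)

1 1.2714 1->3
2 2.8638 3->2
3 3.9001 2->3
4 5.1887 3->2
final: 2 -0.3146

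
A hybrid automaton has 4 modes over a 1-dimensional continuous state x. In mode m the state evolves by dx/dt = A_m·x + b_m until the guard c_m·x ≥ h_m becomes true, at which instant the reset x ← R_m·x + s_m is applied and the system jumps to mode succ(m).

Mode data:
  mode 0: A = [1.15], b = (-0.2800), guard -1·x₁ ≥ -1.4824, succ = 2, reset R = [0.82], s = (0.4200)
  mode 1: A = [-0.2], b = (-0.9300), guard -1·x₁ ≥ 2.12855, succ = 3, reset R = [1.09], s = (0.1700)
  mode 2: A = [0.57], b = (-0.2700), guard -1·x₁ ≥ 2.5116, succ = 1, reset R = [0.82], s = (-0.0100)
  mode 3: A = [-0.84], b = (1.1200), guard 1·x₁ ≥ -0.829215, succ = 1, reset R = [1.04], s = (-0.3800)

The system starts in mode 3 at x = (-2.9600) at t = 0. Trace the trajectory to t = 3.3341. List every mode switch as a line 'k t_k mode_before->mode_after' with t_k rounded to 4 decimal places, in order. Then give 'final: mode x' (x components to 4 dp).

Mode 3: guard c·x = -0.8292 hit at Δt = 0.8164 (t = 0.8164), x⁻ = (-0.8292) → reset → x⁺ = (-1.2424), jump to mode 1
Mode 1: guard c·x = 2.1286 hit at Δt = 1.5059 (t = 2.3223), x⁻ = (-2.1286) → reset → x⁺ = (-2.1501), jump to mode 3
Mode 3: guard c·x = -0.8292 hit at Δt = 0.5675 (t = 2.8898), x⁻ = (-0.8292) → reset → x⁺ = (-1.2424), jump to mode 1
Mode 1: flow for 0.4443 to horizon, guard not reached → x = (-1.5321)

1 0.8164 3->1
2 2.3223 1->3
3 2.8898 3->1
final: 1 -1.5321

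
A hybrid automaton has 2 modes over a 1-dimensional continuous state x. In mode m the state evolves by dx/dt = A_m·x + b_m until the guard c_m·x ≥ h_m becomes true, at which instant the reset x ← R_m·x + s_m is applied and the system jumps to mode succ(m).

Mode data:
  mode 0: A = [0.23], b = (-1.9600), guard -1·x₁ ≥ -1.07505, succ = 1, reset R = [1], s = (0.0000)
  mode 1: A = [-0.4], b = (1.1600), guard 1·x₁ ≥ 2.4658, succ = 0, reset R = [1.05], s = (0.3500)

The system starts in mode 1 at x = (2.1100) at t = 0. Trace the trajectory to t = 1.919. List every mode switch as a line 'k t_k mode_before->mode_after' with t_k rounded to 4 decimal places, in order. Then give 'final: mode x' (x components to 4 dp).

1 1.4963 1->0
final: 0 2.3691

Mode 1: guard c·x = 2.4658 hit at Δt = 1.4963 (t = 1.4963), x⁻ = (2.4658) → reset → x⁺ = (2.9391), jump to mode 0
Mode 0: flow for 0.4227 to horizon, guard not reached → x = (2.3691)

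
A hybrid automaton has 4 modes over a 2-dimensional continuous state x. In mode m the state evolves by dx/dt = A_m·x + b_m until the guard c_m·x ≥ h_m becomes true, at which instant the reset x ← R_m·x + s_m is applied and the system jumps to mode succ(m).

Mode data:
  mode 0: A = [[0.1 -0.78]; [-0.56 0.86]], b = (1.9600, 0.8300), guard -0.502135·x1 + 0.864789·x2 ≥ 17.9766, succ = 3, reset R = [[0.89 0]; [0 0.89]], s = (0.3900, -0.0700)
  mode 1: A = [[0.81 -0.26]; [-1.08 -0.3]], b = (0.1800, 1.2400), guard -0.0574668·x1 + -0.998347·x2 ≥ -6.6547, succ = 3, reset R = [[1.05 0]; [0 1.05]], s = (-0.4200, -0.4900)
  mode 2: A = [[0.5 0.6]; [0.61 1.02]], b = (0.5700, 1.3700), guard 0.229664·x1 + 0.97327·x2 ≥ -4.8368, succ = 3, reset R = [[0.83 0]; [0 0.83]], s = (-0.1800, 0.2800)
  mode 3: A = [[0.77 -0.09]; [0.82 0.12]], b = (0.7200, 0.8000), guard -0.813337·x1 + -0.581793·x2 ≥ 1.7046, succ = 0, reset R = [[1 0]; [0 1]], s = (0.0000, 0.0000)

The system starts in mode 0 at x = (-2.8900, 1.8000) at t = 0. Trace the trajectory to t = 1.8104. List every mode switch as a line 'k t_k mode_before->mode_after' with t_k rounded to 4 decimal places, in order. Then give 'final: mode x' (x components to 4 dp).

1 1.4933 0->3
final: 3 -9.6019 12.4740

Mode 0: guard c·x = 17.9766 hit at Δt = 1.4933 (t = 1.4933), x⁻ = (-8.7395, 15.7127) → reset → x⁺ = (-7.3881, 13.9143), jump to mode 3
Mode 3: flow for 0.3171 to horizon, guard not reached → x = (-9.6019, 12.4740)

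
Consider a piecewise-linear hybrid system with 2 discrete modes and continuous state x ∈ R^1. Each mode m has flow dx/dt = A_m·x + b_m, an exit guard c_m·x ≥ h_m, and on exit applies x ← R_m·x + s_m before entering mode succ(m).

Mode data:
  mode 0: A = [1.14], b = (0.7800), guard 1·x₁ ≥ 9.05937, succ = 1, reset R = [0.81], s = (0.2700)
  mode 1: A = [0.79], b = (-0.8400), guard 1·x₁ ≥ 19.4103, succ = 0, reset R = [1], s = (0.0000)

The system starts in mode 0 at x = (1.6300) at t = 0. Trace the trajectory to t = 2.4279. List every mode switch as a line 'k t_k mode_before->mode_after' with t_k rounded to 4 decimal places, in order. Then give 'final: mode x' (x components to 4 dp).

1 1.2610 0->1
final: 1 17.5165

Mode 0: guard c·x = 9.0594 hit at Δt = 1.2610 (t = 1.2610), x⁻ = (9.0594) → reset → x⁺ = (7.6081), jump to mode 1
Mode 1: flow for 1.1669 to horizon, guard not reached → x = (17.5165)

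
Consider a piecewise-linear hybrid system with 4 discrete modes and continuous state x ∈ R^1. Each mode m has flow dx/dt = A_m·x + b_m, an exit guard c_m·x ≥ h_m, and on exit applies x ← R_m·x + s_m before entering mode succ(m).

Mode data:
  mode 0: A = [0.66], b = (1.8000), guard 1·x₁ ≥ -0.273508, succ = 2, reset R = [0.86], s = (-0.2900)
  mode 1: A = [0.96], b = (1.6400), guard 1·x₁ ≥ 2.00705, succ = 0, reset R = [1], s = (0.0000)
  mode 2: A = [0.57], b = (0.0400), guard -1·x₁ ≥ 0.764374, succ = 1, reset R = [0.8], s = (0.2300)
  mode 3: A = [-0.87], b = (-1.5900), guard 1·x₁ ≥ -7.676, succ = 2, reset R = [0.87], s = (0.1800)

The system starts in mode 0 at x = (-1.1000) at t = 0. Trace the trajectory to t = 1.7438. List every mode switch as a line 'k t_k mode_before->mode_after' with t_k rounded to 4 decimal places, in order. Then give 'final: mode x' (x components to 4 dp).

Mode 0: guard c·x = -0.2735 hit at Δt = 0.6223 (t = 0.6223), x⁻ = (-0.2735) → reset → x⁺ = (-0.5252), jump to mode 2
Mode 2: guard c·x = 0.7644 hit at Δt = 0.7410 (t = 1.3633), x⁻ = (-0.7644) → reset → x⁺ = (-0.3815), jump to mode 1
Mode 1: flow for 0.3805 to horizon, guard not reached → x = (0.2035)

1 0.6223 0->2
2 1.3633 2->1
final: 1 0.2035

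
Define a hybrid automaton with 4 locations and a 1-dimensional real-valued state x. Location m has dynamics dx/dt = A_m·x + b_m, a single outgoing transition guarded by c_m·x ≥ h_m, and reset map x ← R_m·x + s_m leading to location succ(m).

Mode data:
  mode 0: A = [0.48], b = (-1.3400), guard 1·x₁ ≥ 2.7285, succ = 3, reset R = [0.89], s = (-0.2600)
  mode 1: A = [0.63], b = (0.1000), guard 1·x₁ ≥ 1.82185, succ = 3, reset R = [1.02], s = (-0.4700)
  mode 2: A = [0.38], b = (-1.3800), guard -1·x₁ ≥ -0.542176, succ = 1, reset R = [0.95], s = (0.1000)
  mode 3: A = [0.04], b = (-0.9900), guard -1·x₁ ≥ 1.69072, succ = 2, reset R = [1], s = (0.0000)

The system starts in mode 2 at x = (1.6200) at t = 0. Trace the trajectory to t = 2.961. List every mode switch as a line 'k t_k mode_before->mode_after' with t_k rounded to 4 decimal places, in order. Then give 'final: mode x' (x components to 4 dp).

Mode 2: guard c·x = -0.5422 hit at Δt = 1.1291 (t = 1.1291), x⁻ = (0.5422) → reset → x⁺ = (0.6151), jump to mode 1
Mode 1: guard c·x = 1.8218 hit at Δt = 1.4918 (t = 2.6209), x⁻ = (1.8218) → reset → x⁺ = (1.3883), jump to mode 3
Mode 3: flow for 0.3401 to horizon, guard not reached → x = (1.0683)

1 1.1291 2->1
2 2.6209 1->3
final: 3 1.0683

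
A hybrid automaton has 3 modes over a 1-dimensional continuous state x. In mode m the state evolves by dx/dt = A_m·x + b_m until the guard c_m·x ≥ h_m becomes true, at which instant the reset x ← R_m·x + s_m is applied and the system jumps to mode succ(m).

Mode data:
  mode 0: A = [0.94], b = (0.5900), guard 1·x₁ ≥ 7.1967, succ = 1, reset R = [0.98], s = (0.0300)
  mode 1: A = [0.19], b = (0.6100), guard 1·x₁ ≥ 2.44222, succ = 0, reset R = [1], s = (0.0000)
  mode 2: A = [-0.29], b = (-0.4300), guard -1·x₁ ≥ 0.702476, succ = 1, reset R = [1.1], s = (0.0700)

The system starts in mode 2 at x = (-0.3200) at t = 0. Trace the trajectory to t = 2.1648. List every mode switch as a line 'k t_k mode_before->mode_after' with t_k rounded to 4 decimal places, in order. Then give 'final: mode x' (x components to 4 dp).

Mode 2: guard c·x = 0.7025 hit at Δt = 1.3755 (t = 1.3755), x⁻ = (-0.7025) → reset → x⁺ = (-0.7027), jump to mode 1
Mode 1: flow for 0.7893 to horizon, guard not reached → x = (-0.2970)

1 1.3755 2->1
final: 1 -0.2970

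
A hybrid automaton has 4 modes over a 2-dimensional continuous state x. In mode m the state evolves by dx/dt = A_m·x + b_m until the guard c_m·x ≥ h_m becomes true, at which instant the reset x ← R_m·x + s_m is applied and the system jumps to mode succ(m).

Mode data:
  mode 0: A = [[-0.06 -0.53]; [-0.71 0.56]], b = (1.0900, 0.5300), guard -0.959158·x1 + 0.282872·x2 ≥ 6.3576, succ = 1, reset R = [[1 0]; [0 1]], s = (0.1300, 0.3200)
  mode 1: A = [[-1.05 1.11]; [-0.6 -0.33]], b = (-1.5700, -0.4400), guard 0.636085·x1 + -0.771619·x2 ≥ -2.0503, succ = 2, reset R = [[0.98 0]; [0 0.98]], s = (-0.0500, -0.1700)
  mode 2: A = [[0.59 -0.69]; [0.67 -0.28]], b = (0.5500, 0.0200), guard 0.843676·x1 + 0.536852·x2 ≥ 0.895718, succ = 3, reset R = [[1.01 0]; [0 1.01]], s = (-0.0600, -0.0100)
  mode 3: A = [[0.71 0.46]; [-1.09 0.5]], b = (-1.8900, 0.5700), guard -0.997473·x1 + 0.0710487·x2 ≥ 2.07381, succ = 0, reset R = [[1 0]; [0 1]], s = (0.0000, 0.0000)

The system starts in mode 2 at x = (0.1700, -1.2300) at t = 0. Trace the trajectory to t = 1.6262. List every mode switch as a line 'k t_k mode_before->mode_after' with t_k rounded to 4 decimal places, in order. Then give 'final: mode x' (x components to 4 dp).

Mode 2: guard c·x = 0.8957 hit at Δt = 0.7613 (t = 0.7613), x⁻ = (1.4483, -0.6075) → reset → x⁺ = (1.4028, -0.6236), jump to mode 3
Mode 3: flow for 0.8649 to horizon, guard not reached → x = (-0.2143, -1.2354)

1 0.7613 2->3
final: 3 -0.2143 -1.2354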